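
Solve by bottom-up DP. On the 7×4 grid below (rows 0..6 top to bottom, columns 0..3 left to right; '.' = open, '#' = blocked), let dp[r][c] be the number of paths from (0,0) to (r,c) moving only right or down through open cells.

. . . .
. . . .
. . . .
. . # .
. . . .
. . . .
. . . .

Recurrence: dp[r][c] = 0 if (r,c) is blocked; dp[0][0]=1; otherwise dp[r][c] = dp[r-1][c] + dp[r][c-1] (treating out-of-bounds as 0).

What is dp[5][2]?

11

r\c   0   1   2   3
  0   1   1   1   1
  1   1   2   3   4
  2   1   3   6  10
  3   1   4   0  10
  4   1   5   5  15
  5   1   6  11  26
  6   1   7  18  44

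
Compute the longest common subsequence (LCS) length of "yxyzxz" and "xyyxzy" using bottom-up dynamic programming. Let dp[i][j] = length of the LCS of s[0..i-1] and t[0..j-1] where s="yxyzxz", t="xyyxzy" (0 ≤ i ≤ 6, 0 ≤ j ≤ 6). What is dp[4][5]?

   ''  x  y  y  x  z  y
''  0  0  0  0  0  0  0
 y  0  0  1  1  1  1  1
 x  0  1  1  1  2  2  2
 y  0  1  2  2  2  2  3
 z  0  1  2  2  2  3  3
 x  0  1  2  2  3  3  3
 z  0  1  2  2  3  4  4

3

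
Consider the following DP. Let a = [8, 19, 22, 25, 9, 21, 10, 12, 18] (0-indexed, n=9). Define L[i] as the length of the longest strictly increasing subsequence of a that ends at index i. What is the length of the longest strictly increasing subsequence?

   i    0    1    2    3    4    5    6    7    8
a[i]    8   19   22   25    9   21   10   12   18
L[i]    1    2    3    4    2    3    3    4    5

5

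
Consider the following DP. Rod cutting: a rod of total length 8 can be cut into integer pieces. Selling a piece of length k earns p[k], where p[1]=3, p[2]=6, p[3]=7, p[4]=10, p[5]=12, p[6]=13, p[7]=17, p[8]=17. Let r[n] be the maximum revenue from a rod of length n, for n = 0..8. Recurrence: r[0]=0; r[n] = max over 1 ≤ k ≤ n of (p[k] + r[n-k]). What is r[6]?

18

   n    0    1    2    3    4    5    6    7    8
r[n]    0    3    6    9   12   15   18   21   24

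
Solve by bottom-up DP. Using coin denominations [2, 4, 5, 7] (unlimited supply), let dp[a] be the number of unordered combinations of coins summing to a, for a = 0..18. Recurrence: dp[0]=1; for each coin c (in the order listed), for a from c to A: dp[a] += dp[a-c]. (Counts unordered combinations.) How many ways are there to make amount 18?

after  coin     0     1     2     3     4     5     6     7     8     9    10    11    12    13    14    15    16    17    18
          2     1     0     1     0     1     0     1     0     1     0     1     0     1     0     1     0     1     0     1
          4     1     0     1     0     2     0     2     0     3     0     3     0     4     0     4     0     5     0     5
          5     1     0     1     0     2     1     2     1     3     2     4     2     5     3     6     4     7     5     8
          7     1     0     1     0     2     1     2     2     3     3     4     4     6     5     8     7    10     9    12

12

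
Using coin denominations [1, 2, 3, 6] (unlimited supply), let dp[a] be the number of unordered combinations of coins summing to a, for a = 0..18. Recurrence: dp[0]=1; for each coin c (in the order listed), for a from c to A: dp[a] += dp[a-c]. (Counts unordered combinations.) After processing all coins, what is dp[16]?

after  coin     0     1     2     3     4     5     6     7     8     9    10    11    12    13    14    15    16    17    18
          1     1     1     1     1     1     1     1     1     1     1     1     1     1     1     1     1     1     1     1
          2     1     1     2     2     3     3     4     4     5     5     6     6     7     7     8     8     9     9    10
          3     1     1     2     3     4     5     7     8    10    12    14    16    19    21    24    27    30    33    37
          6     1     1     2     3     4     5     8     9    12    15    18    21    27    30    36    42    48    54    64

48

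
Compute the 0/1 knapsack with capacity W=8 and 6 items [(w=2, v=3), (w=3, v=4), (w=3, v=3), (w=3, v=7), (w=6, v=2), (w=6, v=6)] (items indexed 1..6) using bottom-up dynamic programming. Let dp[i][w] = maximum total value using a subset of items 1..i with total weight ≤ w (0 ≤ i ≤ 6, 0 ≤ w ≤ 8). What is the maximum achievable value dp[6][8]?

i\w   0   1   2   3   4   5   6   7   8
  0   0   0   0   0   0   0   0   0   0
  1   0   0   3   3   3   3   3   3   3
  2   0   0   3   4   4   7   7   7   7
  3   0   0   3   4   4   7   7   7  10
  4   0   0   3   7   7  10  11  11  14
  5   0   0   3   7   7  10  11  11  14
  6   0   0   3   7   7  10  11  11  14

14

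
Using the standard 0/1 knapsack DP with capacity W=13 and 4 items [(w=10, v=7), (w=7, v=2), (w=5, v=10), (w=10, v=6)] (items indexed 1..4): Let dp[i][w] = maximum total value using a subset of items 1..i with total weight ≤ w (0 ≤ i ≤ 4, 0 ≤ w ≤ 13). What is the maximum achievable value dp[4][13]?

i\w   0   1   2   3   4   5   6   7   8   9  10  11  12  13
  0   0   0   0   0   0   0   0   0   0   0   0   0   0   0
  1   0   0   0   0   0   0   0   0   0   0   7   7   7   7
  2   0   0   0   0   0   0   0   2   2   2   7   7   7   7
  3   0   0   0   0   0  10  10  10  10  10  10  10  12  12
  4   0   0   0   0   0  10  10  10  10  10  10  10  12  12

12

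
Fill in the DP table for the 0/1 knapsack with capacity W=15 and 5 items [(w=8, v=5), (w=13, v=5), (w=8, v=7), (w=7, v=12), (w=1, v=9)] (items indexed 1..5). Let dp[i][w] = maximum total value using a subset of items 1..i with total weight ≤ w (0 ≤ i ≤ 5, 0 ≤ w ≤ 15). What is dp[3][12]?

7

i\w   0   1   2   3   4   5   6   7   8   9  10  11  12  13  14  15
  0   0   0   0   0   0   0   0   0   0   0   0   0   0   0   0   0
  1   0   0   0   0   0   0   0   0   5   5   5   5   5   5   5   5
  2   0   0   0   0   0   0   0   0   5   5   5   5   5   5   5   5
  3   0   0   0   0   0   0   0   0   7   7   7   7   7   7   7   7
  4   0   0   0   0   0   0   0  12  12  12  12  12  12  12  12  19
  5   0   9   9   9   9   9   9  12  21  21  21  21  21  21  21  21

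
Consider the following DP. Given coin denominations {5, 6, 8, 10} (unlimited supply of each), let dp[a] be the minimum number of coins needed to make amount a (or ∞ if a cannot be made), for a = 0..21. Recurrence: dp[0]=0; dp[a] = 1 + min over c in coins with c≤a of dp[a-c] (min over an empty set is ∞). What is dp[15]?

2

 a  0  1  2  3  4  5  6  7  8  9 10 11 12 13 14 15 16 17 18 19 20 21
dp  0  -  -  -  -  1  1  -  1  -  1  2  2  2  2  2  2  3  2  3  2  3
(- denotes ∞ / unreachable)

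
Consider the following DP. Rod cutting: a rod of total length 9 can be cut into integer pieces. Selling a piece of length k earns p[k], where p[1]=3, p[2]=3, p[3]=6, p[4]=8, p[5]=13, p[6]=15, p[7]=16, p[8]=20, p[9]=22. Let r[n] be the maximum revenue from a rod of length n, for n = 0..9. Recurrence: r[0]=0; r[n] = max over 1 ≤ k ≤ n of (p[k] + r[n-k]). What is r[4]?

   n    0    1    2    3    4    5    6    7    8    9
r[n]    0    3    6    9   12   15   18   21   24   27

12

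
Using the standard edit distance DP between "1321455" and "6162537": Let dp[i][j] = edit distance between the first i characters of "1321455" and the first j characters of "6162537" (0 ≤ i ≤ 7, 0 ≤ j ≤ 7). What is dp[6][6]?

5

   ''  6  1  6  2  5  3  7
''  0  1  2  3  4  5  6  7
 1  1  1  1  2  3  4  5  6
 3  2  2  2  2  3  4  4  5
 2  3  3  3  3  2  3  4  5
 1  4  4  3  4  3  3  4  5
 4  5  5  4  4  4  4  4  5
 5  6  6  5  5  5  4  5  5
 5  7  7  6  6  6  5  5  6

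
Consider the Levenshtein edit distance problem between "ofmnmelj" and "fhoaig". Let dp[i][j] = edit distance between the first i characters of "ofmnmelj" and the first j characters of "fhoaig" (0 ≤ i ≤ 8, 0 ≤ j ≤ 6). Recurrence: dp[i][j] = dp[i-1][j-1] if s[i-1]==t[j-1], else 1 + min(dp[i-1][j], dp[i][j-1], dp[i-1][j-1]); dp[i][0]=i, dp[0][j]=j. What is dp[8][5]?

   ''  f  h  o  a  i  g
''  0  1  2  3  4  5  6
 o  1  1  2  2  3  4  5
 f  2  1  2  3  3  4  5
 m  3  2  2  3  4  4  5
 n  4  3  3  3  4  5  5
 m  5  4  4  4  4  5  6
 e  6  5  5  5  5  5  6
 l  7  6  6  6  6  6  6
 j  8  7  7  7  7  7  7

7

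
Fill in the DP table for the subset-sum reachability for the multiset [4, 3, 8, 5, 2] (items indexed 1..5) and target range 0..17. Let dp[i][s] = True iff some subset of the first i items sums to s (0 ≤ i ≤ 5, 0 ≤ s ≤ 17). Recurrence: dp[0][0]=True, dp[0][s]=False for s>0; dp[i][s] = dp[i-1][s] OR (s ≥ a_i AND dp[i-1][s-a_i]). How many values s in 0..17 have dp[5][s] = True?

i\s   0   1   2   3   4   5   6   7   8   9  10  11  12  13  14  15  16  17
  0   T   F   F   F   F   F   F   F   F   F   F   F   F   F   F   F   F   F
  1   T   F   F   F   T   F   F   F   F   F   F   F   F   F   F   F   F   F
  2   T   F   F   T   T   F   F   T   F   F   F   F   F   F   F   F   F   F
  3   T   F   F   T   T   F   F   T   T   F   F   T   T   F   F   T   F   F
  4   T   F   F   T   T   T   F   T   T   T   F   T   T   T   F   T   T   T
  5   T   F   T   T   T   T   T   T   T   T   T   T   T   T   T   T   T   T

17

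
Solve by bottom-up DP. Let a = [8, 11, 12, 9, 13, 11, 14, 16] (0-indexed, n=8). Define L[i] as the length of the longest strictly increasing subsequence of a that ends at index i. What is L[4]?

   i    0    1    2    3    4    5    6    7
a[i]    8   11   12    9   13   11   14   16
L[i]    1    2    3    2    4    3    5    6

4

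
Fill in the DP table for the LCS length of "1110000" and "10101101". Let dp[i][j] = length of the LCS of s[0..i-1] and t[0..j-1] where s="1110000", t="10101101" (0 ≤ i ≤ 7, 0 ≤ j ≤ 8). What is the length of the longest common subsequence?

   ''  1  0  1  0  1  1  0  1
''  0  0  0  0  0  0  0  0  0
 1  0  1  1  1  1  1  1  1  1
 1  0  1  1  2  2  2  2  2  2
 1  0  1  1  2  2  3  3  3  3
 0  0  1  2  2  3  3  3  4  4
 0  0  1  2  2  3  3  3  4  4
 0  0  1  2  2  3  3  3  4  4
 0  0  1  2  2  3  3  3  4  4

4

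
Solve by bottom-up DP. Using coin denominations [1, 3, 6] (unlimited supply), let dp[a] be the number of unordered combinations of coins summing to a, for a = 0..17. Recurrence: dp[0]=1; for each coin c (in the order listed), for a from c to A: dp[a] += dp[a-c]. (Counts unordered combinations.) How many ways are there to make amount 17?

after  coin     0     1     2     3     4     5     6     7     8     9    10    11    12    13    14    15    16    17
          1     1     1     1     1     1     1     1     1     1     1     1     1     1     1     1     1     1     1
          3     1     1     1     2     2     2     3     3     3     4     4     4     5     5     5     6     6     6
          6     1     1     1     2     2     2     4     4     4     6     6     6     9     9     9    12    12    12

12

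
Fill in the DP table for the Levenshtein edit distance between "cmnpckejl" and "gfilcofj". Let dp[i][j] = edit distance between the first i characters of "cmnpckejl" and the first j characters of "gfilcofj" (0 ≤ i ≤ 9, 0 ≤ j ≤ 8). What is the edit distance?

   ''  g  f  i  l  c  o  f  j
''  0  1  2  3  4  5  6  7  8
 c  1  1  2  3  4  4  5  6  7
 m  2  2  2  3  4  5  5  6  7
 n  3  3  3  3  4  5  6  6  7
 p  4  4  4  4  4  5  6  7  7
 c  5  5  5  5  5  4  5  6  7
 k  6  6  6  6  6  5  5  6  7
 e  7  7  7  7  7  6  6  6  7
 j  8  8  8  8  8  7  7  7  6
 l  9  9  9  9  8  8  8  8  7

7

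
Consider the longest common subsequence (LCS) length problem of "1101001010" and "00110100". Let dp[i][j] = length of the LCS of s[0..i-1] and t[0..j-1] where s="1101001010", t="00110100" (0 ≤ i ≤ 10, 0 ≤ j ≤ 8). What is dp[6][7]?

   ''  0  0  1  1  0  1  0  0
''  0  0  0  0  0  0  0  0  0
 1  0  0  0  1  1  1  1  1  1
 1  0  0  0  1  2  2  2  2  2
 0  0  1  1  1  2  3  3  3  3
 1  0  1  1  2  2  3  4  4  4
 0  0  1  2  2  2  3  4  5  5
 0  0  1  2  2  2  3  4  5  6
 1  0  1  2  3  3  3  4  5  6
 0  0  1  2  3  3  4  4  5  6
 1  0  1  2  3  4  4  5  5  6
 0  0  1  2  3  4  5  5  6  6

5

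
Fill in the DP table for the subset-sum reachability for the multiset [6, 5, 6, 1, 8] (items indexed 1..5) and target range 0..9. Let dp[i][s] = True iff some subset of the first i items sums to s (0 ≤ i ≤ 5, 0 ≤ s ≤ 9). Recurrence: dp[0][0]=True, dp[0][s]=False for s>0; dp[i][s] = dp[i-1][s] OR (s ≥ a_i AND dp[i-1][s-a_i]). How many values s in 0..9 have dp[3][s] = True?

i\s   0   1   2   3   4   5   6   7   8   9
  0   T   F   F   F   F   F   F   F   F   F
  1   T   F   F   F   F   F   T   F   F   F
  2   T   F   F   F   F   T   T   F   F   F
  3   T   F   F   F   F   T   T   F   F   F
  4   T   T   F   F   F   T   T   T   F   F
  5   T   T   F   F   F   T   T   T   T   T

3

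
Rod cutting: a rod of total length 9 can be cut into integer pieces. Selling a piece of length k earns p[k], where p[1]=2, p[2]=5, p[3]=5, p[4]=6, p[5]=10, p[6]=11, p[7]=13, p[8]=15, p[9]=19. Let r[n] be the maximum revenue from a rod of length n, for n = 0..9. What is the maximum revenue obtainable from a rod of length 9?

22

   n    0    1    2    3    4    5    6    7    8    9
r[n]    0    2    5    7   10   12   15   17   20   22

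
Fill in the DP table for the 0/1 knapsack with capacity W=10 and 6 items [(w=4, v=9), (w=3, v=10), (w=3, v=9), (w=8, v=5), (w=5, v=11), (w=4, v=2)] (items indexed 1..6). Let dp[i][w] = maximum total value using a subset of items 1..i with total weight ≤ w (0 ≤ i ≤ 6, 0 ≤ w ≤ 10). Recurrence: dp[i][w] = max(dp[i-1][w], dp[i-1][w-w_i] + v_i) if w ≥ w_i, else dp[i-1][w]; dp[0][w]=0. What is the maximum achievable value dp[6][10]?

i\w   0   1   2   3   4   5   6   7   8   9  10
  0   0   0   0   0   0   0   0   0   0   0   0
  1   0   0   0   0   9   9   9   9   9   9   9
  2   0   0   0  10  10  10  10  19  19  19  19
  3   0   0   0  10  10  10  19  19  19  19  28
  4   0   0   0  10  10  10  19  19  19  19  28
  5   0   0   0  10  10  11  19  19  21  21  28
  6   0   0   0  10  10  11  19  19  21  21  28

28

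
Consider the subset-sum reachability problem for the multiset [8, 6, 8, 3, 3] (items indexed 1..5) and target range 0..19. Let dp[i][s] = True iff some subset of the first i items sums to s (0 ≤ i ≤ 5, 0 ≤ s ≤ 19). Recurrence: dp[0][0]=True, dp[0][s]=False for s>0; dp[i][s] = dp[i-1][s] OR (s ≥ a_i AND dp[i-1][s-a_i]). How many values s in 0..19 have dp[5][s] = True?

11

i\s   0   1   2   3   4   5   6   7   8   9  10  11  12  13  14  15  16  17  18  19
  0   T   F   F   F   F   F   F   F   F   F   F   F   F   F   F   F   F   F   F   F
  1   T   F   F   F   F   F   F   F   T   F   F   F   F   F   F   F   F   F   F   F
  2   T   F   F   F   F   F   T   F   T   F   F   F   F   F   T   F   F   F   F   F
  3   T   F   F   F   F   F   T   F   T   F   F   F   F   F   T   F   T   F   F   F
  4   T   F   F   T   F   F   T   F   T   T   F   T   F   F   T   F   T   T   F   T
  5   T   F   F   T   F   F   T   F   T   T   F   T   T   F   T   F   T   T   F   T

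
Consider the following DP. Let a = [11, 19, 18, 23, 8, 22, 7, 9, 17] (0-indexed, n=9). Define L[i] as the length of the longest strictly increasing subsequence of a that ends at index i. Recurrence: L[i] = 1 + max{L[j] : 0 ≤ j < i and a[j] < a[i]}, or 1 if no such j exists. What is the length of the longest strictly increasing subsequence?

3

   i    0    1    2    3    4    5    6    7    8
a[i]   11   19   18   23    8   22    7    9   17
L[i]    1    2    2    3    1    3    1    2    3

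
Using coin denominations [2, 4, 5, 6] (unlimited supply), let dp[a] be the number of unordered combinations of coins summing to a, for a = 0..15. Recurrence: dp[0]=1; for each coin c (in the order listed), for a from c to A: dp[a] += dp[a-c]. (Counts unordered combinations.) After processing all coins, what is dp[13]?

4

after  coin     0     1     2     3     4     5     6     7     8     9    10    11    12    13    14    15
          2     1     0     1     0     1     0     1     0     1     0     1     0     1     0     1     0
          4     1     0     1     0     2     0     2     0     3     0     3     0     4     0     4     0
          5     1     0     1     0     2     1     2     1     3     2     4     2     5     3     6     4
          6     1     0     1     0     2     1     3     1     4     2     6     3     8     4    10     6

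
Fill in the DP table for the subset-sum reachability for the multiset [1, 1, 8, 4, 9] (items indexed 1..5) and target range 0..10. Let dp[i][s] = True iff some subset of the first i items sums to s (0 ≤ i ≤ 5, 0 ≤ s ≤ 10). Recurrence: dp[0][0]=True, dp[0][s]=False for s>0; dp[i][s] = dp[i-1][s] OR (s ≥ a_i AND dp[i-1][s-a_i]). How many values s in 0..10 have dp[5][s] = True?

9

i\s   0   1   2   3   4   5   6   7   8   9  10
  0   T   F   F   F   F   F   F   F   F   F   F
  1   T   T   F   F   F   F   F   F   F   F   F
  2   T   T   T   F   F   F   F   F   F   F   F
  3   T   T   T   F   F   F   F   F   T   T   T
  4   T   T   T   F   T   T   T   F   T   T   T
  5   T   T   T   F   T   T   T   F   T   T   T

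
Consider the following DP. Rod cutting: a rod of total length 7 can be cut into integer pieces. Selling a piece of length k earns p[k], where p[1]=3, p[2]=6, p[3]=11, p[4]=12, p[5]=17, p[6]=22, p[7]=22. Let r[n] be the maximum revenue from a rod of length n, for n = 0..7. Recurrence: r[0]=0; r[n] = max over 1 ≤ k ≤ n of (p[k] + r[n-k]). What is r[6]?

   n    0    1    2    3    4    5    6    7
r[n]    0    3    6   11   14   17   22   25

22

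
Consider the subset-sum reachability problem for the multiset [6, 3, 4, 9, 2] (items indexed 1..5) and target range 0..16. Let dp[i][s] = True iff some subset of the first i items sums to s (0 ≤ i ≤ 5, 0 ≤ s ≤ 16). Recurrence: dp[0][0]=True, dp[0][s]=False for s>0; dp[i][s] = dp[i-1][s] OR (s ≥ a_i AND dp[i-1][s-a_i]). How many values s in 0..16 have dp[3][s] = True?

8

i\s   0   1   2   3   4   5   6   7   8   9  10  11  12  13  14  15  16
  0   T   F   F   F   F   F   F   F   F   F   F   F   F   F   F   F   F
  1   T   F   F   F   F   F   T   F   F   F   F   F   F   F   F   F   F
  2   T   F   F   T   F   F   T   F   F   T   F   F   F   F   F   F   F
  3   T   F   F   T   T   F   T   T   F   T   T   F   F   T   F   F   F
  4   T   F   F   T   T   F   T   T   F   T   T   F   T   T   F   T   T
  5   T   F   T   T   T   T   T   T   T   T   T   T   T   T   T   T   T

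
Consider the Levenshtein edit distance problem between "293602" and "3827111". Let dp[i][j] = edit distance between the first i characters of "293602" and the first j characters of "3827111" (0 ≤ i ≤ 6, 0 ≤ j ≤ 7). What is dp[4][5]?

5

   ''  3  8  2  7  1  1  1
''  0  1  2  3  4  5  6  7
 2  1  1  2  2  3  4  5  6
 9  2  2  2  3  3  4  5  6
 3  3  2  3  3  4  4  5  6
 6  4  3  3  4  4  5  5  6
 0  5  4  4  4  5  5  6  6
 2  6  5  5  4  5  6  6  7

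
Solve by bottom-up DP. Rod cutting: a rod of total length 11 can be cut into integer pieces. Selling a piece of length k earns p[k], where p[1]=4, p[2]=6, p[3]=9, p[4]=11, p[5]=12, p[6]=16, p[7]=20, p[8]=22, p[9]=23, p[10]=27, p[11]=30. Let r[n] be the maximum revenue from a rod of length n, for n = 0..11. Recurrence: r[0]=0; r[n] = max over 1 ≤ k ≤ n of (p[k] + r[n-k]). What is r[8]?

32

   n    0    1    2    3    4    5    6    7    8    9   10   11
r[n]    0    4    8   12   16   20   24   28   32   36   40   44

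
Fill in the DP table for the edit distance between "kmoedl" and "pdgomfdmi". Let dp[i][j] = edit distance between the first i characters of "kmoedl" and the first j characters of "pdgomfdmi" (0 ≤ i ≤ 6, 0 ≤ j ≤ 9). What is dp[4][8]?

   ''  p  d  g  o  m  f  d  m  i
''  0  1  2  3  4  5  6  7  8  9
 k  1  1  2  3  4  5  6  7  8  9
 m  2  2  2  3  4  4  5  6  7  8
 o  3  3  3  3  3  4  5  6  7  8
 e  4  4  4  4  4  4  5  6  7  8
 d  5  5  4  5  5  5  5  5  6  7
 l  6  6  5  5  6  6  6  6  6  7

7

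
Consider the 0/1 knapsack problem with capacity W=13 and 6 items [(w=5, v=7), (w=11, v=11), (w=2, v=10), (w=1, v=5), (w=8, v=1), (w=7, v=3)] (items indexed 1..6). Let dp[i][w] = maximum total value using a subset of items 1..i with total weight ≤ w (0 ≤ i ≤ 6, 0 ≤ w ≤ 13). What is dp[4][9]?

22

i\w   0   1   2   3   4   5   6   7   8   9  10  11  12  13
  0   0   0   0   0   0   0   0   0   0   0   0   0   0   0
  1   0   0   0   0   0   7   7   7   7   7   7   7   7   7
  2   0   0   0   0   0   7   7   7   7   7   7  11  11  11
  3   0   0  10  10  10  10  10  17  17  17  17  17  17  21
  4   0   5  10  15  15  15  15  17  22  22  22  22  22  22
  5   0   5  10  15  15  15  15  17  22  22  22  22  22  22
  6   0   5  10  15  15  15  15  17  22  22  22  22  22  22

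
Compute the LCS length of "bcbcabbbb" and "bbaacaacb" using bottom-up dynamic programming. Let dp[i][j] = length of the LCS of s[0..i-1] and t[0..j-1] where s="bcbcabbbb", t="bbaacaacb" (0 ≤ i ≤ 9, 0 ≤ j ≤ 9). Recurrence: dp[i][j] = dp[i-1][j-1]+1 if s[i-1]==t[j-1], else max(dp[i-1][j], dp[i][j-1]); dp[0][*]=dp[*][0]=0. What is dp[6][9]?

5

   ''  b  b  a  a  c  a  a  c  b
''  0  0  0  0  0  0  0  0  0  0
 b  0  1  1  1  1  1  1  1  1  1
 c  0  1  1  1  1  2  2  2  2  2
 b  0  1  2  2  2  2  2  2  2  3
 c  0  1  2  2  2  3  3  3  3  3
 a  0  1  2  3  3  3  4  4  4  4
 b  0  1  2  3  3  3  4  4  4  5
 b  0  1  2  3  3  3  4  4  4  5
 b  0  1  2  3  3  3  4  4  4  5
 b  0  1  2  3  3  3  4  4  4  5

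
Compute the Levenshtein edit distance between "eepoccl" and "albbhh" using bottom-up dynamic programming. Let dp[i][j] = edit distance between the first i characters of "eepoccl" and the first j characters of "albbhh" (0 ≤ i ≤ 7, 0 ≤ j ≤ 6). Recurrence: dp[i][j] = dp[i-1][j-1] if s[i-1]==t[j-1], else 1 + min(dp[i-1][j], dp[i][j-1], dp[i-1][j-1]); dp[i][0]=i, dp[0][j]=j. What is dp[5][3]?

5

   ''  a  l  b  b  h  h
''  0  1  2  3  4  5  6
 e  1  1  2  3  4  5  6
 e  2  2  2  3  4  5  6
 p  3  3  3  3  4  5  6
 o  4  4  4  4  4  5  6
 c  5  5  5  5  5  5  6
 c  6  6  6  6  6  6  6
 l  7  7  6  7  7  7  7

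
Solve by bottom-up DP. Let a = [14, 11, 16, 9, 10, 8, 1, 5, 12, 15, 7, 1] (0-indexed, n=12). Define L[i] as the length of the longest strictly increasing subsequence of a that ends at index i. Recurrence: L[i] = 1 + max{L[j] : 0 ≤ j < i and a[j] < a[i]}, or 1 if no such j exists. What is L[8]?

   i    0    1    2    3    4    5    6    7    8    9   10   11
a[i]   14   11   16    9   10    8    1    5   12   15    7    1
L[i]    1    1    2    1    2    1    1    2    3    4    3    1

3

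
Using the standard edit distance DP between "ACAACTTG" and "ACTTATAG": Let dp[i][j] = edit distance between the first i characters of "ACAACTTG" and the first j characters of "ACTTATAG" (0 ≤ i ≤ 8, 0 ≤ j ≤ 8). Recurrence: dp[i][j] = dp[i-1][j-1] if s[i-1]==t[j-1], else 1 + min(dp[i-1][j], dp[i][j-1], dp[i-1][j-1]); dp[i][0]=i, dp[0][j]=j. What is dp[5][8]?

4

   ''  A  C  T  T  A  T  A  G
''  0  1  2  3  4  5  6  7  8
 A  1  0  1  2  3  4  5  6  7
 C  2  1  0  1  2  3  4  5  6
 A  3  2  1  1  2  2  3  4  5
 A  4  3  2  2  2  2  3  3  4
 C  5  4  3  3  3  3  3  4  4
 T  6  5  4  3  3  4  3  4  5
 T  7  6  5  4  3  4  4  4  5
 G  8  7  6  5  4  4  5  5  4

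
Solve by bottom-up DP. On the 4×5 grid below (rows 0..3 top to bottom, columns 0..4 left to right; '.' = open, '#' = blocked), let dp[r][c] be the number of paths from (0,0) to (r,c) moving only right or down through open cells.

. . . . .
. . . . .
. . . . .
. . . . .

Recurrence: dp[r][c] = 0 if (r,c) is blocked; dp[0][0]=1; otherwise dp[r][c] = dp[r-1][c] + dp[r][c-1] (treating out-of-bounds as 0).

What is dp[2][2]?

6

r\c   0   1   2   3   4
  0   1   1   1   1   1
  1   1   2   3   4   5
  2   1   3   6  10  15
  3   1   4  10  20  35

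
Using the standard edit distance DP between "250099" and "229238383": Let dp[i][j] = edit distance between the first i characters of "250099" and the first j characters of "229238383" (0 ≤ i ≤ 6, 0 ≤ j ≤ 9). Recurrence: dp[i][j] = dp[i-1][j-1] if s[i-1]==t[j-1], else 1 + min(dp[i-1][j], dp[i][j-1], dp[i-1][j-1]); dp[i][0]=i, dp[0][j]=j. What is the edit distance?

8

   ''  2  2  9  2  3  8  3  8  3
''  0  1  2  3  4  5  6  7  8  9
 2  1  0  1  2  3  4  5  6  7  8
 5  2  1  1  2  3  4  5  6  7  8
 0  3  2  2  2  3  4  5  6  7  8
 0  4  3  3  3  3  4  5  6  7  8
 9  5  4  4  3  4  4  5  6  7  8
 9  6  5  5  4  4  5  5  6  7  8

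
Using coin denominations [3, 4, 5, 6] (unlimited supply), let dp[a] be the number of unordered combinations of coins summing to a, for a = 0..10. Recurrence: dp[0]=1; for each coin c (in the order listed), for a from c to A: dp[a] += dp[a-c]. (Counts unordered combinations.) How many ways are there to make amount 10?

3

after  coin     0     1     2     3     4     5     6     7     8     9    10
          3     1     0     0     1     0     0     1     0     0     1     0
          4     1     0     0     1     1     0     1     1     1     1     1
          5     1     0     0     1     1     1     1     1     2     2     2
          6     1     0     0     1     1     1     2     1     2     3     3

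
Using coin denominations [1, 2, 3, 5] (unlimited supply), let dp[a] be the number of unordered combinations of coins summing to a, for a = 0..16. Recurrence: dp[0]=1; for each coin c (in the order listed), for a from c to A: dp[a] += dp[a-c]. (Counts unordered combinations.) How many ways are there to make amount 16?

after  coin     0     1     2     3     4     5     6     7     8     9    10    11    12    13    14    15    16
          1     1     1     1     1     1     1     1     1     1     1     1     1     1     1     1     1     1
          2     1     1     2     2     3     3     4     4     5     5     6     6     7     7     8     8     9
          3     1     1     2     3     4     5     7     8    10    12    14    16    19    21    24    27    30
          5     1     1     2     3     4     6     8    10    13    16    20    24    29    34    40    47    54

54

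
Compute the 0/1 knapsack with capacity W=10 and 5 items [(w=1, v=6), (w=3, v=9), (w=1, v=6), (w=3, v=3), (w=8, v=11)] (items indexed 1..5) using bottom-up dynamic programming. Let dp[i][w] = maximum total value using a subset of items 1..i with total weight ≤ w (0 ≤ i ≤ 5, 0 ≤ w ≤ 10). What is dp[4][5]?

21

i\w   0   1   2   3   4   5   6   7   8   9  10
  0   0   0   0   0   0   0   0   0   0   0   0
  1   0   6   6   6   6   6   6   6   6   6   6
  2   0   6   6   9  15  15  15  15  15  15  15
  3   0   6  12  12  15  21  21  21  21  21  21
  4   0   6  12  12  15  21  21  21  24  24  24
  5   0   6  12  12  15  21  21  21  24  24  24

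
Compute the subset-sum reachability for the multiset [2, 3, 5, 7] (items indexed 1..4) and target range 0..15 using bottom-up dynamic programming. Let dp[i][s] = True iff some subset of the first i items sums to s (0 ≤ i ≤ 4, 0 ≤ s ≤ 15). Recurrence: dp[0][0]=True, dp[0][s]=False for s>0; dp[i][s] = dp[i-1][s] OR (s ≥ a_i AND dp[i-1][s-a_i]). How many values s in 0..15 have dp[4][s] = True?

i\s   0   1   2   3   4   5   6   7   8   9  10  11  12  13  14  15
  0   T   F   F   F   F   F   F   F   F   F   F   F   F   F   F   F
  1   T   F   T   F   F   F   F   F   F   F   F   F   F   F   F   F
  2   T   F   T   T   F   T   F   F   F   F   F   F   F   F   F   F
  3   T   F   T   T   F   T   F   T   T   F   T   F   F   F   F   F
  4   T   F   T   T   F   T   F   T   T   T   T   F   T   F   T   T

11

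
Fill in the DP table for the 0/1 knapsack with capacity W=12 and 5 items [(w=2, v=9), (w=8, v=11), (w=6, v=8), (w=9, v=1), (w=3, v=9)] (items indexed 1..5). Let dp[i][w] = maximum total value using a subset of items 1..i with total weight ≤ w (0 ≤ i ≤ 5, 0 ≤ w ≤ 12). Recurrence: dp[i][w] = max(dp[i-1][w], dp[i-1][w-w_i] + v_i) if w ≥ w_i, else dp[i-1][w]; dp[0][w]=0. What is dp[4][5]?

9

i\w   0   1   2   3   4   5   6   7   8   9  10  11  12
  0   0   0   0   0   0   0   0   0   0   0   0   0   0
  1   0   0   9   9   9   9   9   9   9   9   9   9   9
  2   0   0   9   9   9   9   9   9  11  11  20  20  20
  3   0   0   9   9   9   9   9   9  17  17  20  20  20
  4   0   0   9   9   9   9   9   9  17  17  20  20  20
  5   0   0   9   9   9  18  18  18  18  18  20  26  26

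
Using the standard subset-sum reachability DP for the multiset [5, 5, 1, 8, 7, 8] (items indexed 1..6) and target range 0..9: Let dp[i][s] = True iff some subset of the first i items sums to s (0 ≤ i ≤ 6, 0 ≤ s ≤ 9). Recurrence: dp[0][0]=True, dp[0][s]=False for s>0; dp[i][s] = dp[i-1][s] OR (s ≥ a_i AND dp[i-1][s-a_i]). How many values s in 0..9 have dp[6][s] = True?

i\s   0   1   2   3   4   5   6   7   8   9
  0   T   F   F   F   F   F   F   F   F   F
  1   T   F   F   F   F   T   F   F   F   F
  2   T   F   F   F   F   T   F   F   F   F
  3   T   T   F   F   F   T   T   F   F   F
  4   T   T   F   F   F   T   T   F   T   T
  5   T   T   F   F   F   T   T   T   T   T
  6   T   T   F   F   F   T   T   T   T   T

7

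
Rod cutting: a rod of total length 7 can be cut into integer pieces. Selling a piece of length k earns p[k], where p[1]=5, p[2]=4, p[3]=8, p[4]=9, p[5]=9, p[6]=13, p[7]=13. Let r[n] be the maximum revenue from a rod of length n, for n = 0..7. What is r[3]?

15

   n    0    1    2    3    4    5    6    7
r[n]    0    5   10   15   20   25   30   35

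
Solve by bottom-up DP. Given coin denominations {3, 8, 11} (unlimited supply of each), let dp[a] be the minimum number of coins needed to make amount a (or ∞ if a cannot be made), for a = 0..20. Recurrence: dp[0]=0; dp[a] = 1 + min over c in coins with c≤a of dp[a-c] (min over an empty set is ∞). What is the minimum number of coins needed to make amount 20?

4

 a  0  1  2  3  4  5  6  7  8  9 10 11 12 13 14 15 16 17 18 19 20
dp  0  -  -  1  -  -  2  -  1  3  -  1  4  -  2  5  2  3  6  2  4
(- denotes ∞ / unreachable)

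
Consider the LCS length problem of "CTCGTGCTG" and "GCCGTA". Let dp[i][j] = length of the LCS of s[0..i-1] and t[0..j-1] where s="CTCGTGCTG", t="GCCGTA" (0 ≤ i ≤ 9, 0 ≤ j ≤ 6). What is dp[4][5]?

   ''  G  C  C  G  T  A
''  0  0  0  0  0  0  0
 C  0  0  1  1  1  1  1
 T  0  0  1  1  1  2  2
 C  0  0  1  2  2  2  2
 G  0  1  1  2  3  3  3
 T  0  1  1  2  3  4  4
 G  0  1  1  2  3  4  4
 C  0  1  2  2  3  4  4
 T  0  1  2  2  3  4  4
 G  0  1  2  2  3  4  4

3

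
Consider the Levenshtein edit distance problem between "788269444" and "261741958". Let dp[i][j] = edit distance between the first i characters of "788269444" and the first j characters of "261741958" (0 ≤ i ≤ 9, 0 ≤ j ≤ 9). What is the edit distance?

   ''  2  6  1  7  4  1  9  5  8
''  0  1  2  3  4  5  6  7  8  9
 7  1  1  2  3  3  4  5  6  7  8
 8  2  2  2  3  4  4  5  6  7  7
 8  3  3  3  3  4  5  5  6  7  7
 2  4  3  4  4  4  5  6  6  7  8
 6  5  4  3  4  5  5  6  7  7  8
 9  6  5  4  4  5  6  6  6  7  8
 4  7  6  5  5  5  5  6  7  7  8
 4  8  7  6  6  6  5  6  7  8  8
 4  9  8  7  7  7  6  6  7  8  9

9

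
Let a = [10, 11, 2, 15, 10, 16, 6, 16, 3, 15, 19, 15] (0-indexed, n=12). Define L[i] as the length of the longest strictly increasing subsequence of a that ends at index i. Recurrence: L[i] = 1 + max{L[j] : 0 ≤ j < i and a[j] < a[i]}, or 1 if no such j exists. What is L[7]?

   i    0    1    2    3    4    5    6    7    8    9   10   11
a[i]   10   11    2   15   10   16    6   16    3   15   19   15
L[i]    1    2    1    3    2    4    2    4    2    3    5    3

4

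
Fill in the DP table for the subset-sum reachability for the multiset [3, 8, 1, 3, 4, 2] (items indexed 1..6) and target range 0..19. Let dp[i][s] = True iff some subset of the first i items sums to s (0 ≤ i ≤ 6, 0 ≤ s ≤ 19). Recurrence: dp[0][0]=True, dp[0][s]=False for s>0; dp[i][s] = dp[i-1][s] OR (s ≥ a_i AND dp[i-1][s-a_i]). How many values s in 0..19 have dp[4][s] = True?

12

i\s   0   1   2   3   4   5   6   7   8   9  10  11  12  13  14  15  16  17  18  19
  0   T   F   F   F   F   F   F   F   F   F   F   F   F   F   F   F   F   F   F   F
  1   T   F   F   T   F   F   F   F   F   F   F   F   F   F   F   F   F   F   F   F
  2   T   F   F   T   F   F   F   F   T   F   F   T   F   F   F   F   F   F   F   F
  3   T   T   F   T   T   F   F   F   T   T   F   T   T   F   F   F   F   F   F   F
  4   T   T   F   T   T   F   T   T   T   T   F   T   T   F   T   T   F   F   F   F
  5   T   T   F   T   T   T   T   T   T   T   T   T   T   T   T   T   T   F   T   T
  6   T   T   T   T   T   T   T   T   T   T   T   T   T   T   T   T   T   T   T   T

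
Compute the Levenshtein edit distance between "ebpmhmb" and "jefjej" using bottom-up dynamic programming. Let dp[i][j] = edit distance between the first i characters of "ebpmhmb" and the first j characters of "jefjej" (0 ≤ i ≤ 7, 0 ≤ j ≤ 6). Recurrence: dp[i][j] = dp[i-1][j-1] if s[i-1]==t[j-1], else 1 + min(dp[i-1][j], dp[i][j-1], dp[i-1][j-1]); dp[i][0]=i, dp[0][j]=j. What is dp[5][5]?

5

   ''  j  e  f  j  e  j
''  0  1  2  3  4  5  6
 e  1  1  1  2  3  4  5
 b  2  2  2  2  3  4  5
 p  3  3  3  3  3  4  5
 m  4  4  4  4  4  4  5
 h  5  5  5  5  5  5  5
 m  6  6  6  6  6  6  6
 b  7  7  7  7  7  7  7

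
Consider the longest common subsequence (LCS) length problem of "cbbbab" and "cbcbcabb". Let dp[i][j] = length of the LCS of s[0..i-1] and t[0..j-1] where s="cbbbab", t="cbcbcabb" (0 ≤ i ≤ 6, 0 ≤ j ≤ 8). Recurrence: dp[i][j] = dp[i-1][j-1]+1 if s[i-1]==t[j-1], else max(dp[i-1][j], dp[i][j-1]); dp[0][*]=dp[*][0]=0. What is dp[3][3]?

2

   ''  c  b  c  b  c  a  b  b
''  0  0  0  0  0  0  0  0  0
 c  0  1  1  1  1  1  1  1  1
 b  0  1  2  2  2  2  2  2  2
 b  0  1  2  2  3  3  3  3  3
 b  0  1  2  2  3  3  3  4  4
 a  0  1  2  2  3  3  4  4  4
 b  0  1  2  2  3  3  4  5  5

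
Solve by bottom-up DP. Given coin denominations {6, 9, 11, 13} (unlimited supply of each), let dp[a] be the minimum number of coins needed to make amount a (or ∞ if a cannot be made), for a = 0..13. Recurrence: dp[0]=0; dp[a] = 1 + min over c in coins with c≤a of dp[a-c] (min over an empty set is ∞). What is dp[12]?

 a  0  1  2  3  4  5  6  7  8  9 10 11 12 13
dp  0  -  -  -  -  -  1  -  -  1  -  1  2  1
(- denotes ∞ / unreachable)

2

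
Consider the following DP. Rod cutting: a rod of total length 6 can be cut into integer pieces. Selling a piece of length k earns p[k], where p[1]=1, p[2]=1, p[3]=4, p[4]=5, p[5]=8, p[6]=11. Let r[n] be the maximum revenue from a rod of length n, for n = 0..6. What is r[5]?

   n    0    1    2    3    4    5    6
r[n]    0    1    2    4    5    8   11

8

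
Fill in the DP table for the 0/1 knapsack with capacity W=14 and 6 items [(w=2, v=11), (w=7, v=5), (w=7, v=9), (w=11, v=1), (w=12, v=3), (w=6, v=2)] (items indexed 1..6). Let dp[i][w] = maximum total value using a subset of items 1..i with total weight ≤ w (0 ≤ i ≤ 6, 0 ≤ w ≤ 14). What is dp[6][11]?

i\w   0   1   2   3   4   5   6   7   8   9  10  11  12  13  14
  0   0   0   0   0   0   0   0   0   0   0   0   0   0   0   0
  1   0   0  11  11  11  11  11  11  11  11  11  11  11  11  11
  2   0   0  11  11  11  11  11  11  11  16  16  16  16  16  16
  3   0   0  11  11  11  11  11  11  11  20  20  20  20  20  20
  4   0   0  11  11  11  11  11  11  11  20  20  20  20  20  20
  5   0   0  11  11  11  11  11  11  11  20  20  20  20  20  20
  6   0   0  11  11  11  11  11  11  13  20  20  20  20  20  20

20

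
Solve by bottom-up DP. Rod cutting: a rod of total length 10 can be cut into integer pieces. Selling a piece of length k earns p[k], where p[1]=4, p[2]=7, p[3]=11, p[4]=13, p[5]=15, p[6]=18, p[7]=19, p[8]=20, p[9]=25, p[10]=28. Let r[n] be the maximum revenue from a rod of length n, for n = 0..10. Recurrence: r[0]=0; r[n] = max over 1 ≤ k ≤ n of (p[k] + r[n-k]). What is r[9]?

   n    0    1    2    3    4    5    6    7    8    9   10
r[n]    0    4    8   12   16   20   24   28   32   36   40

36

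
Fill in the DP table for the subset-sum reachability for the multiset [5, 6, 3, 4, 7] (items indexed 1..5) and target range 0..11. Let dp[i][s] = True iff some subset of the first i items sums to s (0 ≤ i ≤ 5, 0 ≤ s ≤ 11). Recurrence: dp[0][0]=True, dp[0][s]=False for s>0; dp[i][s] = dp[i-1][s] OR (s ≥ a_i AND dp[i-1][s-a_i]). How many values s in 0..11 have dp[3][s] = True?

i\s   0   1   2   3   4   5   6   7   8   9  10  11
  0   T   F   F   F   F   F   F   F   F   F   F   F
  1   T   F   F   F   F   T   F   F   F   F   F   F
  2   T   F   F   F   F   T   T   F   F   F   F   T
  3   T   F   F   T   F   T   T   F   T   T   F   T
  4   T   F   F   T   T   T   T   T   T   T   T   T
  5   T   F   F   T   T   T   T   T   T   T   T   T

7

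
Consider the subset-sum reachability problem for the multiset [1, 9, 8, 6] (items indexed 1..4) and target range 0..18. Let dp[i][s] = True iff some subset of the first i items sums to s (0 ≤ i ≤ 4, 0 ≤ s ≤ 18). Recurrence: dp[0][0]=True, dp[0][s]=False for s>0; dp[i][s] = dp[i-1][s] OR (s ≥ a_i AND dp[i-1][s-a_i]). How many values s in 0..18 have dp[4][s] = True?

i\s   0   1   2   3   4   5   6   7   8   9  10  11  12  13  14  15  16  17  18
  0   T   F   F   F   F   F   F   F   F   F   F   F   F   F   F   F   F   F   F
  1   T   T   F   F   F   F   F   F   F   F   F   F   F   F   F   F   F   F   F
  2   T   T   F   F   F   F   F   F   F   T   T   F   F   F   F   F   F   F   F
  3   T   T   F   F   F   F   F   F   T   T   T   F   F   F   F   F   F   T   T
  4   T   T   F   F   F   F   T   T   T   T   T   F   F   F   T   T   T   T   T

12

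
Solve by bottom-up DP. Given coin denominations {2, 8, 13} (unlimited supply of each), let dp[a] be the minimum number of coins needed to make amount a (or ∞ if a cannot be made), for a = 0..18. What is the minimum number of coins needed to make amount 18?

3

 a  0  1  2  3  4  5  6  7  8  9 10 11 12 13 14 15 16 17 18
dp  0  -  1  -  2  -  3  -  1  -  2  -  3  1  4  2  2  3  3
(- denotes ∞ / unreachable)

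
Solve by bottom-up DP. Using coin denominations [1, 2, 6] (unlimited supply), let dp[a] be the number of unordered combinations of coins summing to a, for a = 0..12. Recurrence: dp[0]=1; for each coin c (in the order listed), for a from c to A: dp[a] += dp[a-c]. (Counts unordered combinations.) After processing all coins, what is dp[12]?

12

after  coin     0     1     2     3     4     5     6     7     8     9    10    11    12
          1     1     1     1     1     1     1     1     1     1     1     1     1     1
          2     1     1     2     2     3     3     4     4     5     5     6     6     7
          6     1     1     2     2     3     3     5     5     7     7     9     9    12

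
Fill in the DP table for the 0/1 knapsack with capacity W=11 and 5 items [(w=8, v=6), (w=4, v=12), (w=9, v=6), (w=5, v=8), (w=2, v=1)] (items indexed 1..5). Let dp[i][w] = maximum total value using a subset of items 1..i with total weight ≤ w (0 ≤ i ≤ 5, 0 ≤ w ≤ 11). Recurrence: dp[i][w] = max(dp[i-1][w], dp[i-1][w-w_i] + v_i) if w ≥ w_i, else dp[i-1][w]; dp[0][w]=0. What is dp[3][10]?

i\w   0   1   2   3   4   5   6   7   8   9  10  11
  0   0   0   0   0   0   0   0   0   0   0   0   0
  1   0   0   0   0   0   0   0   0   6   6   6   6
  2   0   0   0   0  12  12  12  12  12  12  12  12
  3   0   0   0   0  12  12  12  12  12  12  12  12
  4   0   0   0   0  12  12  12  12  12  20  20  20
  5   0   0   1   1  12  12  13  13  13  20  20  21

12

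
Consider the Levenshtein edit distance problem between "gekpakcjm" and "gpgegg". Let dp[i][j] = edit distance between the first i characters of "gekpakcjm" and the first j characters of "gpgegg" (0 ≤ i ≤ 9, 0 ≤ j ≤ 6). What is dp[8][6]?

   ''  g  p  g  e  g  g
''  0  1  2  3  4  5  6
 g  1  0  1  2  3  4  5
 e  2  1  1  2  2  3  4
 k  3  2  2  2  3  3  4
 p  4  3  2  3  3  4  4
 a  5  4  3  3  4  4  5
 k  6  5  4  4  4  5  5
 c  7  6  5  5  5  5  6
 j  8  7  6  6  6  6  6
 m  9  8  7  7  7  7  7

6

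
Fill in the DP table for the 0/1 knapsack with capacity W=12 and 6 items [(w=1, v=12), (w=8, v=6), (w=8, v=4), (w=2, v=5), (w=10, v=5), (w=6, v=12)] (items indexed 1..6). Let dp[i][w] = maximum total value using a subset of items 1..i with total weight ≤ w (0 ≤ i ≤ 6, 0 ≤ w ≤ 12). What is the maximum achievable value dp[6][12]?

i\w   0   1   2   3   4   5   6   7   8   9  10  11  12
  0   0   0   0   0   0   0   0   0   0   0   0   0   0
  1   0  12  12  12  12  12  12  12  12  12  12  12  12
  2   0  12  12  12  12  12  12  12  12  18  18  18  18
  3   0  12  12  12  12  12  12  12  12  18  18  18  18
  4   0  12  12  17  17  17  17  17  17  18  18  23  23
  5   0  12  12  17  17  17  17  17  17  18  18  23  23
  6   0  12  12  17  17  17  17  24  24  29  29  29  29

29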